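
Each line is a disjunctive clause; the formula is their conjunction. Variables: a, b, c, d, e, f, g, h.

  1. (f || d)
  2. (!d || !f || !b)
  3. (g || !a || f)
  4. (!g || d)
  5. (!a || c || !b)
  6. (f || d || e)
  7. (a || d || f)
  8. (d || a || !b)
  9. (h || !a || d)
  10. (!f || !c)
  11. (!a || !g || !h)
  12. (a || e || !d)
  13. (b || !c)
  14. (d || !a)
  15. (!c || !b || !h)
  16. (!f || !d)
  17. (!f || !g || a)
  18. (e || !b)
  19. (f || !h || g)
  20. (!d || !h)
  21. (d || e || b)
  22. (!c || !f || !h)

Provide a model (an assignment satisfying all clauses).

a=F  b=T  c=F  d=T  e=T  f=F  g=F  h=F

Pure literal: e appears only positively; assign e = True.
Branch on a: take a = False.
Set b = True and propagate.
  then d is forced to True.
  then f is forced to False.
  then h is forced to False.
c, g are now unconstrained; take c = False, g = False.
Every clause has at least one true literal under this assignment.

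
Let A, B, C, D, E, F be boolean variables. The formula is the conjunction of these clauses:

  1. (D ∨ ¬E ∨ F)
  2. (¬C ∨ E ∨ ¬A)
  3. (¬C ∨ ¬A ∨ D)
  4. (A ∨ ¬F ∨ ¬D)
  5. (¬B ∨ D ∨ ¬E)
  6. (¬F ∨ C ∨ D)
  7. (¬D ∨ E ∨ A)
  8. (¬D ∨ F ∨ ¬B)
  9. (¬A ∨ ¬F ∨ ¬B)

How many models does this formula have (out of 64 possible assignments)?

17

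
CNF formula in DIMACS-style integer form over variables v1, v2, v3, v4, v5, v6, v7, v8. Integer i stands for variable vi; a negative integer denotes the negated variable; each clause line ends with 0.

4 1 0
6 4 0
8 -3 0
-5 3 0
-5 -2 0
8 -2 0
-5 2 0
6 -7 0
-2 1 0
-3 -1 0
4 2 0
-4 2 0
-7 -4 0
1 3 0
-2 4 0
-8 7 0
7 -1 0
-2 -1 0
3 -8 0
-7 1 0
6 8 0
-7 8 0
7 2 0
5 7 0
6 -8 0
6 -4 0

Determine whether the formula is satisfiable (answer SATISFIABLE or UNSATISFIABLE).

UNSATISFIABLE

v2 = True:
  propagation gives v5=False, v8=True, v1=True; an empty clause results — contradiction.
v2 = False:
  propagation gives v5=False, v4=True; an empty clause results — contradiction.
Every branch closes, so no satisfying assignment exists.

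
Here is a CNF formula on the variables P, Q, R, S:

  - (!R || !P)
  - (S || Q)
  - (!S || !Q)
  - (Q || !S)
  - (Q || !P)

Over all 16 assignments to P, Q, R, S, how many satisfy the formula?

Satisfying assignments:
  P=F Q=T R=F S=F
  P=F Q=T R=T S=F
  P=T Q=T R=F S=F
Count: 3.

3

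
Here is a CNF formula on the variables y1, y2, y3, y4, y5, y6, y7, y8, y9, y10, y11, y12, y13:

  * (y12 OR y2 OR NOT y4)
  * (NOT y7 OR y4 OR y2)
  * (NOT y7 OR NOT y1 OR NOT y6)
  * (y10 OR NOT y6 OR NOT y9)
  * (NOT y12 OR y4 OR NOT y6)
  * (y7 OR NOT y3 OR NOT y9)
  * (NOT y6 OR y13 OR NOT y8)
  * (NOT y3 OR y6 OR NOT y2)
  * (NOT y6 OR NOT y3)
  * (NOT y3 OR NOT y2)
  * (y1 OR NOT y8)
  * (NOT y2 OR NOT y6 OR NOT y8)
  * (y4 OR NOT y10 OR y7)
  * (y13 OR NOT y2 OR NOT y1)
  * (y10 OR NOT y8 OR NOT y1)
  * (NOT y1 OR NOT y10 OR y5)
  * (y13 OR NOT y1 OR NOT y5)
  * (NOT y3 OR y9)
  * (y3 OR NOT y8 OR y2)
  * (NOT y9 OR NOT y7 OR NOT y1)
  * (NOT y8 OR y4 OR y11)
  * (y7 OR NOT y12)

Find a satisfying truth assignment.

y1=False, y2=True, y3=False, y4=True, y5=True, y6=False, y7=False, y8=False, y9=True, y10=False, y11=True, y12=False, y13=False

y8 occurs only negated in the remaining clauses — set y8 = False.
Pure literal: y11 appears only positively; assign y11 = True.
Try y1 = False.
Branch on y2: take y2 = True.
  then y3 is forced to False.
Set y4 = True and propagate.
For the remaining variables, y5 = True, y6 = False, y7 = False, y9 = True, y10 = False, y12 = False, y13 = False works.
Every clause has at least one true literal under this assignment.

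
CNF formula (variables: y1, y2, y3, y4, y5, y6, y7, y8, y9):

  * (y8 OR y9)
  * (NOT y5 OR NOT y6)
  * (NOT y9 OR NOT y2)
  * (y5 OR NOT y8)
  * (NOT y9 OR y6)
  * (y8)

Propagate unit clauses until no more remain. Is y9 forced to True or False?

False

Unit clause (y8) sets y8 = True.
(y5 OR NOT y8) with y8 = True leaves only y5, so y5 = True.
In (NOT y5 OR NOT y6), NOT y5 is now false; NOT y6 must hold, so y6 = False.
In (NOT y9 OR y6), y6 is now false; NOT y9 must hold, so y9 = False.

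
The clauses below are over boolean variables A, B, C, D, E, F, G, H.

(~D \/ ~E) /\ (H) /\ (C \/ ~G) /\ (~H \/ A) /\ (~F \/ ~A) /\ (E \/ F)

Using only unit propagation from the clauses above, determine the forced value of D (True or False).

(H) is a unit clause: H = True.
(A \/ ~H): since H = True, the clause reduces to (A). A = True.
From (~F \/ ~A) and A = True: F = False.
In (E \/ F), F is now false; E must hold, so E = True.
(~E \/ ~D): since E = True, the clause reduces to (~D). D = False.

False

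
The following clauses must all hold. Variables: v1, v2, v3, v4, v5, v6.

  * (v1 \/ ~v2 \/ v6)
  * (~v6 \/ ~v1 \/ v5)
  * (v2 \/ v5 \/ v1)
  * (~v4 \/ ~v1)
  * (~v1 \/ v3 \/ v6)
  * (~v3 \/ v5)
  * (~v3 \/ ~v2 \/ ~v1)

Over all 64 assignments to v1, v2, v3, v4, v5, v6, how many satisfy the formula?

Split on v1, then v2.
  v1=T, v2=T: remaining (v3,v4,v5,v6) ∈ {(F,F,T,T)} — 1.
  v1=T, v2=F: remaining (v3,v4,v5,v6) ∈ {(F,F,T,T); (T,F,T,F); (T,F,T,T)} — 3.
  v1=F, v2=T: v4 free; 3 ways for (v3,v5,v6) × 2^1 = 6.
  v1=F, v2=F: forces v5=T; v3, v4, v6 free → 2^3 = 8.
Total: 1 + 3 + 6 + 8 = 18.

18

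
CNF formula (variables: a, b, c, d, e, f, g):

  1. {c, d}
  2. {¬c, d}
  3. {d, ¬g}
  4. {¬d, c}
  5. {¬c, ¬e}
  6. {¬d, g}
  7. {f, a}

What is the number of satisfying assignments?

The models are:
  a=F b=F c=T d=T e=F f=T g=T
  a=F b=T c=T d=T e=F f=T g=T
  a=T b=F c=T d=T e=F f=F g=T
  a=T b=F c=T d=T e=F f=T g=T
  a=T b=T c=T d=T e=F f=F g=T
  a=T b=T c=T d=T e=F f=T g=T
Count: 6.

6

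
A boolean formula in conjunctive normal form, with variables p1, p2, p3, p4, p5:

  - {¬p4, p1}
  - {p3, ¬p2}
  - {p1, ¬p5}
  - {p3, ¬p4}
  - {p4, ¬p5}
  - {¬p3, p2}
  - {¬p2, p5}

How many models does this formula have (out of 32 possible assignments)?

The models are:
  p1=F p2=F p3=F p4=F p5=F
  p1=T p2=F p3=F p4=F p5=F
  p1=T p2=T p3=T p4=T p5=T
Count: 3.

3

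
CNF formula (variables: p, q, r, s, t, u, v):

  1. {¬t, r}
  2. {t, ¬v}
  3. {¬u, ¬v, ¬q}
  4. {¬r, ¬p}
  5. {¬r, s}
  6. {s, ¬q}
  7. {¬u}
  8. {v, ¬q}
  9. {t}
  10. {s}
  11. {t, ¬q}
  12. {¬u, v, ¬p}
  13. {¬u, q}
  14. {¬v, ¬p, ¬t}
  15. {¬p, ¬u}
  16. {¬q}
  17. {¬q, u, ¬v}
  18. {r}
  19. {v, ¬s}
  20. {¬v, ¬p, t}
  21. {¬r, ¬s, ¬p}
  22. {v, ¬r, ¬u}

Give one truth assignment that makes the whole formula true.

p=0  q=0  r=1  s=1  t=1  u=0  v=1

The clause (¬u) is unit: u must be False.
(t) is a unit clause, so t = True.
(r) is a unit clause, so r = True.
Unit propagation: (¬p) forces p = False.
The clause (s) is unit: s must be True.
The clause (¬q) is unit: q must be False.
Unit propagation: (v) forces v = True.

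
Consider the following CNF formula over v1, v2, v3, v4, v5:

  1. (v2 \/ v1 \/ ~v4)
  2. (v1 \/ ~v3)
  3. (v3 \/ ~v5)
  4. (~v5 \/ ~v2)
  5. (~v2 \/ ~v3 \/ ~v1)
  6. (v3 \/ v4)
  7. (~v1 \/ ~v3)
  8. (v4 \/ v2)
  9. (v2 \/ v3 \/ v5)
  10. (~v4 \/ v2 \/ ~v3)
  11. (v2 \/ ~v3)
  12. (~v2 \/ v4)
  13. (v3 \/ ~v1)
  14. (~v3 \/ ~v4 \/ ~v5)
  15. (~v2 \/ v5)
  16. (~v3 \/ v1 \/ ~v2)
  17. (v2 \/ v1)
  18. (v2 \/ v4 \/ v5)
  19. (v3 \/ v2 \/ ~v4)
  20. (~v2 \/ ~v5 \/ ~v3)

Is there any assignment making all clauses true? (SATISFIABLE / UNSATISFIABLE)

UNSATISFIABLE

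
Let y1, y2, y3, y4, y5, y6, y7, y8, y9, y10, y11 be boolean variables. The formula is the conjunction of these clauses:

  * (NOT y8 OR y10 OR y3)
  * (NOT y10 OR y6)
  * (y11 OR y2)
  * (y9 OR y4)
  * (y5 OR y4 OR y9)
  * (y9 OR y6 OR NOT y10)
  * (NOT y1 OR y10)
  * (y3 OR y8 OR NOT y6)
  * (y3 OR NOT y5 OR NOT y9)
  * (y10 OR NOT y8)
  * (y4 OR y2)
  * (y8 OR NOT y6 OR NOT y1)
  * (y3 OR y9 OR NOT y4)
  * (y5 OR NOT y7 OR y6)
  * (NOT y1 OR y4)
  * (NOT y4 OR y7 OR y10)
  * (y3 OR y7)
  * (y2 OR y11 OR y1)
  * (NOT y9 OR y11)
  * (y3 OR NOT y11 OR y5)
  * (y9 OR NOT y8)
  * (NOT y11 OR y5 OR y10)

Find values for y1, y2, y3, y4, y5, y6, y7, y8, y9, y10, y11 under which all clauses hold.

y1=F, y2=T, y3=T, y4=T, y5=F, y6=T, y7=T, y8=T, y9=T, y10=T, y11=T

Check each clause:
  1. (y3 OR y10 OR NOT y8) — y10 is true.
  2. (NOT y10 OR y6) — y6 is true.
  3. (y2 OR y11) — y2 is true.
  4. (y4 OR y9) — y9 is true.
  5. (y9 OR y4 OR y5) — y9 is true.
  6. (NOT y10 OR y9 OR y6) — y9 is true.
  7. (y10 OR NOT y1) — y10 is true.
  8. (y8 OR NOT y6 OR y3) — y8 is true.
  9. (NOT y5 OR y3 OR NOT y9) — y3 is true.
  10. (NOT y8 OR y10) — y10 is true.
  11. (y4 OR y2) — y2 is true.
  12. (y8 OR NOT y6 OR NOT y1) — y8 is true.
  13. (NOT y4 OR y3 OR y9) — y9 is true.
  14. (y6 OR y5 OR NOT y7) — y6 is true.
  15. (y4 OR NOT y1) — y4 is true.
  16. (NOT y4 OR y10 OR y7) — y10 is true.
  17. (y7 OR y3) — y3 is true.
  18. (y1 OR y2 OR y11) — y2 is true.
  19. (y11 OR NOT y9) — y11 is true.
  20. (y5 OR y3 OR NOT y11) — y3 is true.
  21. (y9 OR NOT y8) — y9 is true.
  22. (y10 OR y5 OR NOT y11) — y10 is true.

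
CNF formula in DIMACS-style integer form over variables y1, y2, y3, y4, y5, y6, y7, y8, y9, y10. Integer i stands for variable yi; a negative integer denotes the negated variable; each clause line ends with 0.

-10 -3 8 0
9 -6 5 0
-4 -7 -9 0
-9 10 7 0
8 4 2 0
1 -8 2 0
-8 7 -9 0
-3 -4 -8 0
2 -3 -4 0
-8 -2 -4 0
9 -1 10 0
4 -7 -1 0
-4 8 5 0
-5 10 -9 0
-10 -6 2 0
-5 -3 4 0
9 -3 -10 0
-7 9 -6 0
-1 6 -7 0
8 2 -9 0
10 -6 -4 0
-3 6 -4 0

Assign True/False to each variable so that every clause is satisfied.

y1=False, y2=True, y3=False, y4=False, y5=False, y6=False, y7=False, y8=True, y9=False, y10=True

Check each clause:
  1. (NOT y3 OR y8 OR NOT y10) — y8 is true.
  2. (y5 OR y9 OR NOT y6) — NOT y6 is true.
  3. (NOT y4 OR NOT y7 OR NOT y9) — NOT y7 is true.
  4. (NOT y9 OR y10 OR y7) — y10 is true.
  5. (y4 OR y2 OR y8) — y8 is true.
  6. (y2 OR y1 OR NOT y8) — y2 is true.
  7. (y7 OR NOT y9 OR NOT y8) — NOT y9 is true.
  8. (NOT y8 OR NOT y3 OR NOT y4) — NOT y4 is true.
  9. (y2 OR NOT y4 OR NOT y3) — y2 is true.
  10. (NOT y4 OR NOT y8 OR NOT y2) — NOT y4 is true.
  11. (NOT y1 OR y10 OR y9) — y10 is true.
  12. (y4 OR NOT y7 OR NOT y1) — NOT y7 is true.
  13. (NOT y4 OR y8 OR y5) — y8 is true.
  14. (y10 OR NOT y5 OR NOT y9) — y10 is true.
  15. (NOT y10 OR NOT y6 OR y2) — NOT y6 is true.
  16. (y4 OR NOT y3 OR NOT y5) — NOT y5 is true.
  17. (y9 OR NOT y10 OR NOT y3) — NOT y3 is true.
  18. (NOT y7 OR y9 OR NOT y6) — NOT y7 is true.
  19. (y6 OR NOT y7 OR NOT y1) — NOT y7 is true.
  20. (y8 OR NOT y9 OR y2) — y8 is true.
  21. (NOT y4 OR NOT y6 OR y10) — NOT y6 is true.
  22. (NOT y3 OR y6 OR NOT y4) — NOT y4 is true.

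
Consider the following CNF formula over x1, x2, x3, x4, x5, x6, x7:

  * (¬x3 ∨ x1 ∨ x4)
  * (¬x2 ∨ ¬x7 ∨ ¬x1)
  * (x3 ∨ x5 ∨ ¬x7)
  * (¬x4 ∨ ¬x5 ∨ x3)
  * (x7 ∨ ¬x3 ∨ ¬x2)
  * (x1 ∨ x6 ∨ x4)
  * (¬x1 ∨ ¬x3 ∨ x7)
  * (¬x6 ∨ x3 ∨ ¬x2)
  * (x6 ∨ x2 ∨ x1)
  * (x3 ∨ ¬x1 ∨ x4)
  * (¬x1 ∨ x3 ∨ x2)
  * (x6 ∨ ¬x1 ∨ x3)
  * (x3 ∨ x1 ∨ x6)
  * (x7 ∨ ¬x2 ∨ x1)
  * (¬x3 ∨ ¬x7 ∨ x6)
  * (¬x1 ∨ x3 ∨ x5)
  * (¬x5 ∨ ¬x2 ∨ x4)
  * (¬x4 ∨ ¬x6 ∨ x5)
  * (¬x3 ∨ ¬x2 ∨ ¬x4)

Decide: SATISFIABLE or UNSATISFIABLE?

SATISFIABLE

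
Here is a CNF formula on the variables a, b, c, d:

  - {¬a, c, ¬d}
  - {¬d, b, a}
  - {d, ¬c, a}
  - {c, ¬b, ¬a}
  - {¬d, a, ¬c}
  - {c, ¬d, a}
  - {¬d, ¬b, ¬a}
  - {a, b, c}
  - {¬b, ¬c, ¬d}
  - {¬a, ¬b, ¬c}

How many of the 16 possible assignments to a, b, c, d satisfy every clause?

4

The models are:
  a=F b=T c=F d=F
  a=T b=F c=F d=F
  a=T b=F c=T d=F
  a=T b=F c=T d=T
Count: 4.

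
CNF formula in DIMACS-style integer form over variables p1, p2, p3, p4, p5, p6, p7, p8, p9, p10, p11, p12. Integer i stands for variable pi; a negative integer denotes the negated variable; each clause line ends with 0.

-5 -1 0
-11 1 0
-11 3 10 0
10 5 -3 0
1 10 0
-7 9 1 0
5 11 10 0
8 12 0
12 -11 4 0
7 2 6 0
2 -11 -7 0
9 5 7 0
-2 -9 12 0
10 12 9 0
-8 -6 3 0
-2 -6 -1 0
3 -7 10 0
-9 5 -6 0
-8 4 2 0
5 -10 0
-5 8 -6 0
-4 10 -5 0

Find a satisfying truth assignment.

Branch on p1: take p1 = False.
  then p11 is forced to False.
  then p10 is forced to True.
  then p5 is forced to True.
For the remaining variables, p2 = True, p3 = True, p4 = False, p6 = True, p7 = False, p8 = True, p9 = False, p12 = False works.

p1=False  p2=True  p3=True  p4=False  p5=True  p6=True  p7=False  p8=True  p9=False  p10=True  p11=False  p12=False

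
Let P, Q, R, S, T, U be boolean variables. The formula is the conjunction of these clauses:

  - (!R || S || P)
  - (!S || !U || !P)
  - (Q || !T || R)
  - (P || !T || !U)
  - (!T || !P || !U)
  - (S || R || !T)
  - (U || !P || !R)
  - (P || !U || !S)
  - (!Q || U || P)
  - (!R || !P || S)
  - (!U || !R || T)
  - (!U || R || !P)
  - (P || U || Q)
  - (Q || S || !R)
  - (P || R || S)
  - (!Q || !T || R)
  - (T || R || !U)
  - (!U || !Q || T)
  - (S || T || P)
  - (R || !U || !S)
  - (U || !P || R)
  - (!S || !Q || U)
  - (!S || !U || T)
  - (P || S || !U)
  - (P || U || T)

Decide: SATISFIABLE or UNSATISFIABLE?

UNSATISFIABLE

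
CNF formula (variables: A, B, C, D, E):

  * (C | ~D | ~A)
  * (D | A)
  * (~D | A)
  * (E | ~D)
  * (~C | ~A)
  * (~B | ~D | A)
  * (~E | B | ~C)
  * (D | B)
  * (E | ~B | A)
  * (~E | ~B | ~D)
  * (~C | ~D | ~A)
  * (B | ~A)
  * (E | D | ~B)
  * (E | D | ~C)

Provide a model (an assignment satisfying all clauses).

A=True, B=True, C=False, D=False, E=True

Check each clause:
  1. (~A | ~D | C) — ~D is true.
  2. (D | A) — A is true.
  3. (~D | A) — A is true.
  4. (~D | E) — ~D is true.
  5. (~C | ~A) — ~C is true.
  6. (~D | ~B | A) — A is true.
  7. (B | ~C | ~E) — B is true.
  8. (D | B) — B is true.
  9. (A | ~B | E) — A is true.
  10. (~D | ~E | ~B) — ~D is true.
  11. (~D | ~A | ~C) — ~D is true.
  12. (~A | B) — B is true.
  13. (~B | E | D) — E is true.
  14. (~C | D | E) — ~C is true.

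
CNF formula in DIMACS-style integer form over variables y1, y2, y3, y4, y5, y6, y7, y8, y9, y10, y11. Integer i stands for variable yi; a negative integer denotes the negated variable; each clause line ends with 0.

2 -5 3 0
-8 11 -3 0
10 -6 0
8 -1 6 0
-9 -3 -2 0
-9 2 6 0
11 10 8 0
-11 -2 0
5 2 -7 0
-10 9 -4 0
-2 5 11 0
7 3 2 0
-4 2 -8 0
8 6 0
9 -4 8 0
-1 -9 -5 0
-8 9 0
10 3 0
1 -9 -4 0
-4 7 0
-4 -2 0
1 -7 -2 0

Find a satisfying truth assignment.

y1=T  y2=F  y3=T  y4=F  y5=T  y6=T  y7=F  y8=F  y9=F  y10=T  y11=F

Check each clause:
  1. (y2 OR y3 OR NOT y5) — y3 is true.
  2. (y11 OR NOT y8 OR NOT y3) — NOT y8 is true.
  3. (NOT y6 OR y10) — y10 is true.
  4. (y6 OR y8 OR NOT y1) — y6 is true.
  5. (NOT y3 OR NOT y9 OR NOT y2) — NOT y2 is true.
  6. (NOT y9 OR y2 OR y6) — y6 is true.
  7. (y8 OR y10 OR y11) — y10 is true.
  8. (NOT y2 OR NOT y11) — NOT y11 is true.
  9. (y5 OR NOT y7 OR y2) — NOT y7 is true.
  10. (NOT y10 OR y9 OR NOT y4) — NOT y4 is true.
  11. (y5 OR NOT y2 OR y11) — y5 is true.
  12. (y2 OR y7 OR y3) — y3 is true.
  13. (NOT y8 OR y2 OR NOT y4) — NOT y8 is true.
  14. (y6 OR y8) — y6 is true.
  15. (NOT y4 OR y8 OR y9) — NOT y4 is true.
  16. (NOT y1 OR NOT y5 OR NOT y9) — NOT y9 is true.
  17. (y9 OR NOT y8) — NOT y8 is true.
  18. (y3 OR y10) — y10 is true.
  19. (NOT y9 OR NOT y4 OR y1) — y1 is true.
  20. (y7 OR NOT y4) — NOT y4 is true.
  21. (NOT y2 OR NOT y4) — NOT y4 is true.
  22. (NOT y2 OR y1 OR NOT y7) — NOT y7 is true.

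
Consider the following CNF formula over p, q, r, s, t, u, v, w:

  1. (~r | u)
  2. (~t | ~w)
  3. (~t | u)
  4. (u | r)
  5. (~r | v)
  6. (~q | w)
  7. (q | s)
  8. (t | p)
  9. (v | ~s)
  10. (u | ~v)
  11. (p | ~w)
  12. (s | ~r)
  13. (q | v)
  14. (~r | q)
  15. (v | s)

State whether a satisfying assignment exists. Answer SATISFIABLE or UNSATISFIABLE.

SATISFIABLE

Pure literal: p appears only positively; assign p = True.
u occurs only positively in the remaining clauses — set u = True.
Branch on q: take q = False.
  then s is forced to True.
  then v is forced to True.
  then r is forced to False.
Try t = False.
w is now unconstrained; take w = True.
So p = True, q = False, r = False, s = True, t = False, u = True, v = True, w = True is a satisfying assignment.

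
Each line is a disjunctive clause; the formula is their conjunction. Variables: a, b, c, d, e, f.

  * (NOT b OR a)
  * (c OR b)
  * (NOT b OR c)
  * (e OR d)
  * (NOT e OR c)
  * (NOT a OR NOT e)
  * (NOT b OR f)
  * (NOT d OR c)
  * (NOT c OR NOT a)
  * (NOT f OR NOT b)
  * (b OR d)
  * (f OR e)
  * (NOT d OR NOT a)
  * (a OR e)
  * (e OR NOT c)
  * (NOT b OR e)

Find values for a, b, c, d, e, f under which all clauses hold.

a=0, b=0, c=1, d=1, e=1, f=0

Try a = False.
  then b is forced to False.
  then c is forced to True.
  then d is forced to True.
  then e is forced to True.
f is now unconstrained; take f = False.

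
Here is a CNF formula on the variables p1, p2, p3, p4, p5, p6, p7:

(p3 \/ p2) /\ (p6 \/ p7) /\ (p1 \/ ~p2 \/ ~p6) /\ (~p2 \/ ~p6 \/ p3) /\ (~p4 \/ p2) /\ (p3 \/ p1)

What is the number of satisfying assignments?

32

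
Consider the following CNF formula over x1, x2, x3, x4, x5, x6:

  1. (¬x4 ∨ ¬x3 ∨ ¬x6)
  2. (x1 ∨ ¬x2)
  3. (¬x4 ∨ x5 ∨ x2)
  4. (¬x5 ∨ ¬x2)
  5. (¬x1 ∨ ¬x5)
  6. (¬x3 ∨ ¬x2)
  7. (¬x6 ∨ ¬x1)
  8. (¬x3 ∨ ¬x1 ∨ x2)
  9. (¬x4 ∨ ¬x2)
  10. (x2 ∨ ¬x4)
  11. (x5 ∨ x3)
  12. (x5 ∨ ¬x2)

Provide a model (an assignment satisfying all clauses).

Pure literal: x4 appears only negated; assign x4 = False.
x6 occurs only negated in the remaining clauses — set x6 = False.
Set x1 = False and propagate.
  then x2 is forced to False.
Set x3 = True and propagate.
x5 is now unconstrained; take x5 = False.
Every clause has at least one true literal under this assignment.
Check each clause:
  1. (¬x3 ∨ ¬x6 ∨ ¬x4) — ¬x6 is true.
  2. (x1 ∨ ¬x2) — ¬x2 is true.
  3. (x2 ∨ ¬x4 ∨ x5) — ¬x4 is true.
  4. (¬x5 ∨ ¬x2) — ¬x5 is true.
  5. (¬x5 ∨ ¬x1) — ¬x5 is true.
  6. (¬x3 ∨ ¬x2) — ¬x2 is true.
  7. (¬x6 ∨ ¬x1) — ¬x6 is true.
  8. (¬x1 ∨ x2 ∨ ¬x3) — ¬x1 is true.
  9. (¬x4 ∨ ¬x2) — ¬x4 is true.
  10. (x2 ∨ ¬x4) — ¬x4 is true.
  11. (x3 ∨ x5) — x3 is true.
  12. (¬x2 ∨ x5) — ¬x2 is true.

x1=False, x2=False, x3=True, x4=False, x5=False, x6=False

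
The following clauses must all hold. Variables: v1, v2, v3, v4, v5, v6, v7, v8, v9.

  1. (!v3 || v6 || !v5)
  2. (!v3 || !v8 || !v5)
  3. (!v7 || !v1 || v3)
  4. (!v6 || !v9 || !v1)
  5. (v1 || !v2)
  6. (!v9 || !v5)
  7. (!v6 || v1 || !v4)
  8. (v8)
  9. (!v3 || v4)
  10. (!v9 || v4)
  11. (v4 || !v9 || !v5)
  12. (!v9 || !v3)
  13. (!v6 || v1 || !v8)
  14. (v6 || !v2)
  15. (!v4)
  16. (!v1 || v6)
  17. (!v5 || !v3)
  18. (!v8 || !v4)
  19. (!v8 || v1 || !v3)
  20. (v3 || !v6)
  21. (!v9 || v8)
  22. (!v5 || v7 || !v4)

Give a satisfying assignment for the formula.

Unit propagation: (v8) forces v8 = True.
(!v4) is a unit clause, so v4 = False.
(!v3) is a unit clause, so v3 = False.
(!v9) is a unit clause, so v9 = False.
The clause (!v6) is unit: v6 must be False.
The clause (!v2) is unit: v2 must be False.
Unit propagation: (!v1) forces v1 = False.
v5, v7 are now unconstrained; take v5 = True, v7 = False.
Every clause has at least one true literal under this assignment.

v1=F, v2=F, v3=F, v4=F, v5=T, v6=F, v7=F, v8=T, v9=F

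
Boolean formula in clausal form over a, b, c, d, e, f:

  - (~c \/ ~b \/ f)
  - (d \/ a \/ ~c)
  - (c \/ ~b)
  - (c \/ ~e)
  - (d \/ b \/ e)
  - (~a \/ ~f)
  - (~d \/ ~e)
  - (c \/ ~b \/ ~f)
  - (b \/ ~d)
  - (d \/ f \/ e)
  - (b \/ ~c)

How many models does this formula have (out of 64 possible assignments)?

Satisfying assignments:
  a=0 b=1 c=1 d=1 e=0 f=1
Count: 1.

1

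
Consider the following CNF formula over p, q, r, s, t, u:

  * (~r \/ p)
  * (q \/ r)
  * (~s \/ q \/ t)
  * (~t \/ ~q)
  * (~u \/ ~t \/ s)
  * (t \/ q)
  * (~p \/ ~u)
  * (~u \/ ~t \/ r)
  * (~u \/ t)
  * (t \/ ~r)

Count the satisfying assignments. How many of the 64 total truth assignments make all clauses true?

6

The models are:
  p=0 q=1 r=0 s=0 t=0 u=0
  p=0 q=1 r=0 s=1 t=0 u=0
  p=1 q=0 r=1 s=0 t=1 u=0
  p=1 q=0 r=1 s=1 t=1 u=0
  p=1 q=1 r=0 s=0 t=0 u=0
  p=1 q=1 r=0 s=1 t=0 u=0
That's 6 in total.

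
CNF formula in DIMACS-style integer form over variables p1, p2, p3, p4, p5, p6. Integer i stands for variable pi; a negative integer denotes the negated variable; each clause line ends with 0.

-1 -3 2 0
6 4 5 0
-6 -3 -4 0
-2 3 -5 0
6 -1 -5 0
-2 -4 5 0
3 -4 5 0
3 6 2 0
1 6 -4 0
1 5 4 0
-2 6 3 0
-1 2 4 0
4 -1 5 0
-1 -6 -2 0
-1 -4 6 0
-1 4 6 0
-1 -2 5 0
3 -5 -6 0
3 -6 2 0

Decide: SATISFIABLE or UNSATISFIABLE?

SATISFIABLE

Branch on p1: take p1 = False.
Set p2 = True and propagate.
Try p3 = True.
For the remaining variables, p4 = False, p5 = True, p6 = True works.
Every clause has at least one true literal under this assignment.
So p1=0, p2=1, p3=1, p4=0, p5=1, p6=1 is a satisfying assignment.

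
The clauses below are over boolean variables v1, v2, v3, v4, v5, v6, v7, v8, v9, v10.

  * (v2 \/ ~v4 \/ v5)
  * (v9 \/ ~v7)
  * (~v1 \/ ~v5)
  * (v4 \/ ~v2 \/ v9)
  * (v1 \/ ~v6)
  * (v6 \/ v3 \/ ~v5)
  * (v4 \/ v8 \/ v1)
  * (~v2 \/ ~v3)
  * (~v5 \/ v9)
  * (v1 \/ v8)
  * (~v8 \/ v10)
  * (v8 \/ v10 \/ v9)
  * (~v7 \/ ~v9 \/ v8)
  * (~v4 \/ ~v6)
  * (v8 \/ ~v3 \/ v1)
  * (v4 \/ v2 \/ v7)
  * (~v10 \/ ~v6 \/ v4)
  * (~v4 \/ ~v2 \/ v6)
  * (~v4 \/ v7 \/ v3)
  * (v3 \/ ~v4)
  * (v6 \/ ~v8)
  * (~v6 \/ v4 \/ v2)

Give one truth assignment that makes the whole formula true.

v1=T  v2=T  v3=F  v4=F  v5=F  v6=T  v7=F  v8=F  v9=T  v10=F

Check each clause:
  1. (~v4 \/ v5 \/ v2) — v2 is true.
  2. (v9 \/ ~v7) — ~v7 is true.
  3. (~v1 \/ ~v5) — ~v5 is true.
  4. (~v2 \/ v4 \/ v9) — v9 is true.
  5. (~v6 \/ v1) — v1 is true.
  6. (~v5 \/ v6 \/ v3) — v6 is true.
  7. (v1 \/ v4 \/ v8) — v1 is true.
  8. (~v3 \/ ~v2) — ~v3 is true.
  9. (v9 \/ ~v5) — v9 is true.
  10. (v1 \/ v8) — v1 is true.
  11. (~v8 \/ v10) — ~v8 is true.
  12. (v8 \/ v9 \/ v10) — v9 is true.
  13. (~v9 \/ ~v7 \/ v8) — ~v7 is true.
  14. (~v6 \/ ~v4) — ~v4 is true.
  15. (v1 \/ v8 \/ ~v3) — v1 is true.
  16. (v4 \/ v7 \/ v2) — v2 is true.
  17. (~v6 \/ ~v10 \/ v4) — ~v10 is true.
  18. (~v2 \/ ~v4 \/ v6) — ~v4 is true.
  19. (~v4 \/ v7 \/ v3) — ~v4 is true.
  20. (v3 \/ ~v4) — ~v4 is true.
  21. (v6 \/ ~v8) — ~v8 is true.
  22. (~v6 \/ v4 \/ v2) — v2 is true.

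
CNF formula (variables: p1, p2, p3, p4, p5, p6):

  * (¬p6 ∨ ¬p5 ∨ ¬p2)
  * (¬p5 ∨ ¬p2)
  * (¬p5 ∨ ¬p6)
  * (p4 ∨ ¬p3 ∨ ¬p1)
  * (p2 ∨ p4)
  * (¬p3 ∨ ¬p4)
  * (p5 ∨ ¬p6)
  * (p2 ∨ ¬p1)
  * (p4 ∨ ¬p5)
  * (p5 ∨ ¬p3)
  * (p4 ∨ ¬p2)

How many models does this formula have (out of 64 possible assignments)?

Satisfying assignments:
  p1=0 p2=0 p3=0 p4=1 p5=0 p6=0
  p1=0 p2=0 p3=0 p4=1 p5=1 p6=0
  p1=0 p2=1 p3=0 p4=1 p5=0 p6=0
  p1=1 p2=1 p3=0 p4=1 p5=0 p6=0
That's 4 in total.

4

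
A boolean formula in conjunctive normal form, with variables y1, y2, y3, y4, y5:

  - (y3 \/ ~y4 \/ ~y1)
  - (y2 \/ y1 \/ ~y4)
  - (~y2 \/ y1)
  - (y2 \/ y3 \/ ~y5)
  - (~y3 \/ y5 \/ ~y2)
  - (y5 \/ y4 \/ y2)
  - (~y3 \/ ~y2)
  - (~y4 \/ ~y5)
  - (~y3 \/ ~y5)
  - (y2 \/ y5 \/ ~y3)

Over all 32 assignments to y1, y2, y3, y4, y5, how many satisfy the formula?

2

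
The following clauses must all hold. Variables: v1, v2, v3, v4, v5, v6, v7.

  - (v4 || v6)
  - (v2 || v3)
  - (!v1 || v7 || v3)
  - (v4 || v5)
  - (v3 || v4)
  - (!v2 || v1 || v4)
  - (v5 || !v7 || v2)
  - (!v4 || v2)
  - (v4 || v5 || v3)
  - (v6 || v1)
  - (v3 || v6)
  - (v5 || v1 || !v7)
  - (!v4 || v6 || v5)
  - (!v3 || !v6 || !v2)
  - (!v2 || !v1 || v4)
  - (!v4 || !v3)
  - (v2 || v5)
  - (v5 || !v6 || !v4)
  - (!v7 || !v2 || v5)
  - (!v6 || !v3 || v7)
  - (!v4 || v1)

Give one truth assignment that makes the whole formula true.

v1=0, v2=0, v3=1, v4=0, v5=1, v6=1, v7=1

v5 occurs only positively in the remaining clauses — set v5 = True.
Branch on v1: take v1 = False.
  then v6 is forced to True.
  then v4 is forced to False.
  then v3 is forced to True.
  then v2 is forced to False.
  then v7 is forced to True.
Every clause has at least one true literal under this assignment.
Check each clause:
  1. (v4 || v6) — v6 is true.
  2. (v3 || v2) — v3 is true.
  3. (!v1 || v7 || v3) — v3 is true.
  4. (v4 || v5) — v5 is true.
  5. (v3 || v4) — v3 is true.
  6. (v1 || v4 || !v2) — !v2 is true.
  7. (v2 || v5 || !v7) — v5 is true.
  8. (!v4 || v2) — !v4 is true.
  9. (v5 || v4 || v3) — v3 is true.
  10. (v1 || v6) — v6 is true.
  11. (v6 || v3) — v3 is true.
  12. (v5 || v1 || !v7) — v5 is true.
  13. (v6 || !v4 || v5) — !v4 is true.
  14. (!v6 || !v2 || !v3) — !v2 is true.
  15. (!v1 || v4 || !v2) — !v1 is true.
  16. (!v4 || !v3) — !v4 is true.
  17. (v5 || v2) — v5 is true.
  18. (!v4 || !v6 || v5) — !v4 is true.
  19. (!v2 || v5 || !v7) — v5 is true.
  20. (!v3 || v7 || !v6) — v7 is true.
  21. (!v4 || v1) — !v4 is true.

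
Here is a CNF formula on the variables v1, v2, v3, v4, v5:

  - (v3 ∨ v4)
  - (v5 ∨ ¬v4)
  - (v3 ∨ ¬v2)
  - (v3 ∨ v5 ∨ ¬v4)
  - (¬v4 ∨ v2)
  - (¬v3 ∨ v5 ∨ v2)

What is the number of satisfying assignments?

Split on v3, then v4.
  v3=T, v4=T: remaining (v1,v2,v5) ∈ {(F,T,T); (T,T,T)} — 2.
  v3=T, v4=F: v1 free; 3 ways for (v2,v5) × 2^1 = 6.
  v3=F, v4=T: a clause becomes empty — 0.
  v3=F, v4=F: a clause becomes empty — 0.
Total: 2 + 6 + 0 + 0 = 8.

8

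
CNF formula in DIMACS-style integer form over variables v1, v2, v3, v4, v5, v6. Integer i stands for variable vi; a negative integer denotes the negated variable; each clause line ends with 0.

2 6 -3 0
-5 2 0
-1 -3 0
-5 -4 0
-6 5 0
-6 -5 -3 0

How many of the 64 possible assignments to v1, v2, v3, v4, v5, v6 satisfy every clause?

Split on v5, then v3.
  v5=1, v3=1: remaining (v1,v2,v4,v6) ∈ {(0,1,0,0)} — 1.
  v5=1, v3=0: remaining (v1,v2,v4,v6) ∈ {(0,1,0,0); (0,1,0,1); (1,1,0,0); (1,1,0,1)} — 4.
  v5=0, v3=1: remaining (v1,v2,v4,v6) ∈ {(0,1,0,0); (0,1,1,0)} — 2.
  v5=0, v3=0: forces v6=0; v1, v2, v4 free → 2^3 = 8.
Total: 1 + 4 + 2 + 8 = 15.

15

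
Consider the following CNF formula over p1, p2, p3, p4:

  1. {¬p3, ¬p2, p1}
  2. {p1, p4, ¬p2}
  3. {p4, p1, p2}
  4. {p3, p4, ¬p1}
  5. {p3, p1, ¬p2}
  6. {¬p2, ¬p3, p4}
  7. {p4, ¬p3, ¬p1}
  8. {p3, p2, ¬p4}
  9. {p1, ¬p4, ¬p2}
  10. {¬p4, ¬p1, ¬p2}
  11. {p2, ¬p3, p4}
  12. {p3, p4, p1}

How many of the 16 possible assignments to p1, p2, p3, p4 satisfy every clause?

The models are:
  p1=0 p2=0 p3=1 p4=1
  p1=1 p2=0 p3=1 p4=1
That's 2 in total.

2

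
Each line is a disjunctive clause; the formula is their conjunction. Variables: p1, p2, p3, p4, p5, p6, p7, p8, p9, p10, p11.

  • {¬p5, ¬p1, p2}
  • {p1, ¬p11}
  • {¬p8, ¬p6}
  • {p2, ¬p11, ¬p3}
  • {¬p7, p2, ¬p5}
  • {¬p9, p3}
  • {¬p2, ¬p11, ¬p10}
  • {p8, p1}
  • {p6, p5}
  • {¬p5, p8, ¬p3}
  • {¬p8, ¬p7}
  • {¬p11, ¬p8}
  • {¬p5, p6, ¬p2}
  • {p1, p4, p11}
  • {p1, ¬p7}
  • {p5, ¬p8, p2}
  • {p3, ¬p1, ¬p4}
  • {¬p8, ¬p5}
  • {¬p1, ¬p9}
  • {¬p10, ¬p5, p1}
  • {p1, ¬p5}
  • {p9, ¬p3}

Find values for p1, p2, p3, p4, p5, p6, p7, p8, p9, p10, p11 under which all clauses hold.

p7 occurs only negated in the remaining clauses — set p7 = False.
Pure literal: p10 appears only negated; assign p10 = False.
Branch on p1: take p1 = True.
  then p9 is forced to False.
  then p3 is forced to False.
  then p4 is forced to False.
Branch on p2: take p2 = True.
The remaining clauses are satisfied by p5 = True, p6 = True, p8 = False, p11 = True.

p1=True, p2=True, p3=False, p4=False, p5=True, p6=True, p7=False, p8=False, p9=False, p10=False, p11=True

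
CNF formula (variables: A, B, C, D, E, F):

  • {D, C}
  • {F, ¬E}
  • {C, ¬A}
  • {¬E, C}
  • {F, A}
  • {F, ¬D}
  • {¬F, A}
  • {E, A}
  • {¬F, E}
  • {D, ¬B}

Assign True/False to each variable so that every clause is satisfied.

A=True, B=False, C=True, D=False, E=True, F=True

Check each clause:
  1. {C, D} — C is true.
  2. {F, ¬E} — F is true.
  3. {¬A, C} — C is true.
  4. {C, ¬E} — C is true.
  5. {F, A} — A is true.
  6. {¬D, F} — ¬D is true.
  7. {A, ¬F} — A is true.
  8. {A, E} — A is true.
  9. {E, ¬F} — E is true.
  10. {¬B, D} — ¬B is true.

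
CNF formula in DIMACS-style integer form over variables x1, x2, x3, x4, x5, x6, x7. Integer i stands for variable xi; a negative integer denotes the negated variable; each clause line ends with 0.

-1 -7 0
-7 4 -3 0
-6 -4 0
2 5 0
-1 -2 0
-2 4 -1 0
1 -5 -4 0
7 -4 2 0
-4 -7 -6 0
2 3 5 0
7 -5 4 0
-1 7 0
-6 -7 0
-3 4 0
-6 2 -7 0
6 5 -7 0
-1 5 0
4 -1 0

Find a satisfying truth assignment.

x1=0, x2=1, x3=0, x4=0, x5=1, x6=0, x7=1

Check each clause:
  1. (NOT x7 OR NOT x1) — NOT x1 is true.
  2. (NOT x3 OR NOT x7 OR x4) — NOT x3 is true.
  3. (NOT x6 OR NOT x4) — NOT x6 is true.
  4. (x5 OR x2) — x2 is true.
  5. (NOT x2 OR NOT x1) — NOT x1 is true.
  6. (NOT x1 OR NOT x2 OR x4) — NOT x1 is true.
  7. (NOT x4 OR x1 OR NOT x5) — NOT x4 is true.
  8. (x2 OR x7 OR NOT x4) — x2 is true.
  9. (NOT x7 OR NOT x6 OR NOT x4) — NOT x6 is true.
  10. (x5 OR x2 OR x3) — x2 is true.
  11. (x7 OR NOT x5 OR x4) — x7 is true.
  12. (NOT x1 OR x7) — NOT x1 is true.
  13. (NOT x6 OR NOT x7) — NOT x6 is true.
  14. (NOT x3 OR x4) — NOT x3 is true.
  15. (NOT x6 OR NOT x7 OR x2) — x2 is true.
  16. (x5 OR x6 OR NOT x7) — x5 is true.
  17. (x5 OR NOT x1) — x5 is true.
  18. (NOT x1 OR x4) — NOT x1 is true.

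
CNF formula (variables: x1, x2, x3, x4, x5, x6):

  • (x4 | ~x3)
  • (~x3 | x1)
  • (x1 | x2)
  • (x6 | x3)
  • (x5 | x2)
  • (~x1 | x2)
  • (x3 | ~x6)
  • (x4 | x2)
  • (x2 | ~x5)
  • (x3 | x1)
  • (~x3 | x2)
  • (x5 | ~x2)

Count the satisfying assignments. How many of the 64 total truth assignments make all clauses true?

2

The models are:
  x1=1 x2=1 x3=1 x4=1 x5=1 x6=0
  x1=1 x2=1 x3=1 x4=1 x5=1 x6=1
Count: 2.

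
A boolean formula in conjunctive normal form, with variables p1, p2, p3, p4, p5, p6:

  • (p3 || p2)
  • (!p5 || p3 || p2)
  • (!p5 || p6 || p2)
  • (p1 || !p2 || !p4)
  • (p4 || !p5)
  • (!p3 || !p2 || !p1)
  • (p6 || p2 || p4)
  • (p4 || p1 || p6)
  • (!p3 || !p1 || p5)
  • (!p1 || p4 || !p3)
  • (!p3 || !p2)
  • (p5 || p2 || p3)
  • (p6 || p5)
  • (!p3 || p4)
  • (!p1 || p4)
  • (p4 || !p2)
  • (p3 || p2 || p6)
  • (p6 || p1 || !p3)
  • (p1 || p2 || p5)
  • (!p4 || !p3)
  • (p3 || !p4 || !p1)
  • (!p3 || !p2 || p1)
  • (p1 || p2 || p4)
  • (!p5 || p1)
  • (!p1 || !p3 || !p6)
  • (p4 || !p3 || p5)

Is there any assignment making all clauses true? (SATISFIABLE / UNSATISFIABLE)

p3 = True:
  propagation gives p2=False, p4=True; an empty clause results — contradiction.
p3 = False:
  propagation gives p2=True, p4=True, p1=True; an empty clause results — contradiction.
Every branch closes, so no satisfying assignment exists.

UNSATISFIABLE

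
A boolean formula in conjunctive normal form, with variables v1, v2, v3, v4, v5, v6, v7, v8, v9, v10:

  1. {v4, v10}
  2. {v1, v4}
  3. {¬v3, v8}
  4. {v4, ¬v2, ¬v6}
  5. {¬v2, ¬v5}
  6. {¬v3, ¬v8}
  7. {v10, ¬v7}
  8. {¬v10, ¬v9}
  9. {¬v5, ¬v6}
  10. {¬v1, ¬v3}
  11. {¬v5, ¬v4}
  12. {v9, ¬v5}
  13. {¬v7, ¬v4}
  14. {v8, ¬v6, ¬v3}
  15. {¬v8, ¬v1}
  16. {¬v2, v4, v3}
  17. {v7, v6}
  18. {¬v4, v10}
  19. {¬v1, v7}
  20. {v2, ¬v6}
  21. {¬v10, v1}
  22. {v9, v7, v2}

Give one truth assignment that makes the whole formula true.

v1 = True, v2 = False, v3 = False, v4 = False, v5 = False, v6 = False, v7 = True, v8 = False, v9 = False, v10 = True

Pure literal: v5 appears only negated; assign v5 = False.
Set v1 = True and propagate.
  then v3 is forced to False.
  then v8 is forced to False.
  then v7 is forced to True.
  then v10 is forced to True.
  then v9 is forced to False.
  then v4 is forced to False.
  then v2 is forced to False.
  then v6 is forced to False.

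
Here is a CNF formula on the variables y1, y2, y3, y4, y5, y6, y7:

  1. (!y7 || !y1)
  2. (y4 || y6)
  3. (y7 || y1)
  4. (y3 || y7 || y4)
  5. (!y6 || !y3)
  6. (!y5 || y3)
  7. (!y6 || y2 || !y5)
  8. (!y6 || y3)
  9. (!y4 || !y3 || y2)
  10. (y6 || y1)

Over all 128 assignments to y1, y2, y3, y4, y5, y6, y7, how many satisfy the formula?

4

The models are:
  y1=1 y2=0 y3=0 y4=1 y5=0 y6=0 y7=0
  y1=1 y2=1 y3=0 y4=1 y5=0 y6=0 y7=0
  y1=1 y2=1 y3=1 y4=1 y5=0 y6=0 y7=0
  y1=1 y2=1 y3=1 y4=1 y5=1 y6=0 y7=0
That's 4 in total.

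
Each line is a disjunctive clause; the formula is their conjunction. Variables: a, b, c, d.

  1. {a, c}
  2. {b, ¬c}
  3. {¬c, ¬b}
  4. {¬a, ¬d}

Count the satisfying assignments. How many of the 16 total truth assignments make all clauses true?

2

The models are:
  a=T b=F c=F d=F
  a=T b=T c=F d=F
Count: 2.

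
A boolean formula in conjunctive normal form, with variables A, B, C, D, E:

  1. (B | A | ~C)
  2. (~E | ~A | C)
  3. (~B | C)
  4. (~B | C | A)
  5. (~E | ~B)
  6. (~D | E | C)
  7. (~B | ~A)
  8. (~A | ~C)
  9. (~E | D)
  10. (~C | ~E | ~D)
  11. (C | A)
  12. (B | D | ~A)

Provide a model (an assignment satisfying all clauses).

A = 0, B = 1, C = 1, D = 0, E = 0

Try A = False.
  then C is forced to True.
  then B is forced to True.
  then E is forced to False.
D is now unconstrained; take D = False.
Check each clause:
  1. (A | B | ~C) — B is true.
  2. (~A | C | ~E) — C is true.
  3. (C | ~B) — C is true.
  4. (A | C | ~B) — C is true.
  5. (~B | ~E) — ~E is true.
  6. (C | ~D | E) — C is true.
  7. (~B | ~A) — ~A is true.
  8. (~A | ~C) — ~A is true.
  9. (~E | D) — ~E is true.
  10. (~D | ~E | ~C) — ~E is true.
  11. (C | A) — C is true.
  12. (B | ~A | D) — B is true.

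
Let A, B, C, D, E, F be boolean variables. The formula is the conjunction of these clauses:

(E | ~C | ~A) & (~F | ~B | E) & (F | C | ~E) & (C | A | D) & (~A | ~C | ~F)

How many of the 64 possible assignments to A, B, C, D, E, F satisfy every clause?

Case analysis on C and A:
  C=T, A=T: remaining (B,D,E,F) ∈ {(F,F,T,F); (F,T,T,F); (T,F,T,F); (T,T,T,F)} — 4.
  C=T, A=F: D free; 7 ways for (B,E,F) × 2^1 = 14.
  C=F, A=T: D free; 5 ways for (B,E,F) × 2^1 = 10.
  C=F, A=F: 5 of the 16 assignments to (B,D,E,F) work.
Total: 4 + 14 + 10 + 5 = 33.

33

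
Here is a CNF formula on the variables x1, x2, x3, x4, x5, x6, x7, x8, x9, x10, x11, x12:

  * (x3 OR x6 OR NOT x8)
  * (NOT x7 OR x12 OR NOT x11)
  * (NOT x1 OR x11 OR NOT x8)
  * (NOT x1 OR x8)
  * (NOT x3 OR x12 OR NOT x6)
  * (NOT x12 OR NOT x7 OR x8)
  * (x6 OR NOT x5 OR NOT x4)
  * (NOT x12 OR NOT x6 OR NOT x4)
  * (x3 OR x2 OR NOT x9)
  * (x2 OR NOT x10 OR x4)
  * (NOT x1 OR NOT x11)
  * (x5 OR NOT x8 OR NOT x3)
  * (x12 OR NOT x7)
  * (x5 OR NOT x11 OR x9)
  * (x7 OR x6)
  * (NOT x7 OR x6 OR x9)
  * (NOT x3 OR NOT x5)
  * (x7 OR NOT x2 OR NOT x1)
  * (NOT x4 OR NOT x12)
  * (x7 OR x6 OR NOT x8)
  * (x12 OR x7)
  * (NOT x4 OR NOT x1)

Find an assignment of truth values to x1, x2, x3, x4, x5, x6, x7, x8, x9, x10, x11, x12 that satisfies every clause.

x1=F, x2=F, x3=T, x4=F, x5=F, x6=T, x7=F, x8=F, x9=F, x10=F, x11=F, x12=T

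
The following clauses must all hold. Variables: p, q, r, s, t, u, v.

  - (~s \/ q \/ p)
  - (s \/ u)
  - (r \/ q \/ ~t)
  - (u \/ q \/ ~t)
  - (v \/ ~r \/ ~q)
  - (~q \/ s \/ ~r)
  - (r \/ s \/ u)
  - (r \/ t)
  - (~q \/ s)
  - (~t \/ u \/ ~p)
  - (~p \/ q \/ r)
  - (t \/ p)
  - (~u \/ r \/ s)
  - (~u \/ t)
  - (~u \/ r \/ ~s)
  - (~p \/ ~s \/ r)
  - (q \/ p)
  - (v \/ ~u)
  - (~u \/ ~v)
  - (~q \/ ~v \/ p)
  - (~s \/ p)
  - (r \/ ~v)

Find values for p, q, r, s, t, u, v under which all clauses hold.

p = T  q = F  r = T  s = T  t = F  u = F  v = T

Check each clause:
  1. (~s \/ q \/ p) — p is true.
  2. (u \/ s) — s is true.
  3. (q \/ ~t \/ r) — r is true.
  4. (q \/ ~t \/ u) — ~t is true.
  5. (~q \/ v \/ ~r) — ~q is true.
  6. (s \/ ~q \/ ~r) — s is true.
  7. (s \/ u \/ r) — r is true.
  8. (r \/ t) — r is true.
  9. (~q \/ s) — s is true.
  10. (~t \/ ~p \/ u) — ~t is true.
  11. (~p \/ r \/ q) — r is true.
  12. (t \/ p) — p is true.
  13. (s \/ ~u \/ r) — ~u is true.
  14. (t \/ ~u) — ~u is true.
  15. (r \/ ~u \/ ~s) — ~u is true.
  16. (~s \/ r \/ ~p) — r is true.
  17. (q \/ p) — p is true.
  18. (~u \/ v) — ~u is true.
  19. (~u \/ ~v) — ~u is true.
  20. (~q \/ p \/ ~v) — ~q is true.
  21. (~s \/ p) — p is true.
  22. (~v \/ r) — r is true.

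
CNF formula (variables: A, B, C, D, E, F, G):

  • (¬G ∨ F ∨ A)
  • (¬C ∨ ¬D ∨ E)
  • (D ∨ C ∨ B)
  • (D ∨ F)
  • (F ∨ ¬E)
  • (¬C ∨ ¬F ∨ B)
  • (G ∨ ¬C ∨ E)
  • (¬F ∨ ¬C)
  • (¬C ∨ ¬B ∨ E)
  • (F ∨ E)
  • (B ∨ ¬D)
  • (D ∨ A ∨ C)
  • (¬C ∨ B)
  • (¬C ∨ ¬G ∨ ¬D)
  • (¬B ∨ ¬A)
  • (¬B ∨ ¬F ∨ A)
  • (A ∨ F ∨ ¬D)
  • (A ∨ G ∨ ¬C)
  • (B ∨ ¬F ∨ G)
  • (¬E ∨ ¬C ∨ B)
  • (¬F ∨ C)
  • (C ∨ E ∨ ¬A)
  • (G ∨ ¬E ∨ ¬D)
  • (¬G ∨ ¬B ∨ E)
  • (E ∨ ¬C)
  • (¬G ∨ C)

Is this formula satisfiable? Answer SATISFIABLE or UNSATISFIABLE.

UNSATISFIABLE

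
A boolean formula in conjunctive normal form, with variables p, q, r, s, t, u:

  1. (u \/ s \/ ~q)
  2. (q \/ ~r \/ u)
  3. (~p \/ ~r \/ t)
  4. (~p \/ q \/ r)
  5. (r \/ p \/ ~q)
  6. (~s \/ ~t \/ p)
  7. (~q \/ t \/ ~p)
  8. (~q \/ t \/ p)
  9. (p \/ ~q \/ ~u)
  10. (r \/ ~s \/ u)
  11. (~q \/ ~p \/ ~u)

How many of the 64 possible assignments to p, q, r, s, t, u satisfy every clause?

11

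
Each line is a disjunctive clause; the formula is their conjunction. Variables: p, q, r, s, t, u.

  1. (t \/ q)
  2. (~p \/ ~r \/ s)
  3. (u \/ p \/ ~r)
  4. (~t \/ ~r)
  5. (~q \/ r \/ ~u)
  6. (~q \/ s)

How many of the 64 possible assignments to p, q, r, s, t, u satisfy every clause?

15

Case analysis on r and q:
  r=1, q=1: remaining (p,s,t,u) ∈ {(0,1,0,1); (1,1,0,0); (1,1,0,1)} — 3.
  r=1, q=0: a clause becomes empty — 0.
  r=0, q=1: remaining (p,s,t,u) ∈ {(0,1,0,0); (0,1,1,0); (1,1,0,0); (1,1,1,0)} — 4.
  r=0, q=0: forces t=1; p, s, u free → 2^3 = 8.
Total: 3 + 0 + 4 + 8 = 15.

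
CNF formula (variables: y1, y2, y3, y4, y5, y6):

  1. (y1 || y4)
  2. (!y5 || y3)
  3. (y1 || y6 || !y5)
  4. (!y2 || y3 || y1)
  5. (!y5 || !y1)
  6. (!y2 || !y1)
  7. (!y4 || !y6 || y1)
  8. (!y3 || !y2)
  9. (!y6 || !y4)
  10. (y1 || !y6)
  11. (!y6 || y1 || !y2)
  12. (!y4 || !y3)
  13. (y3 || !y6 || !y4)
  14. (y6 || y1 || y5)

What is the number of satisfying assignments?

5

Satisfying assignments:
  y1=1 y2=0 y3=0 y4=0 y5=0 y6=0
  y1=1 y2=0 y3=0 y4=0 y5=0 y6=1
  y1=1 y2=0 y3=0 y4=1 y5=0 y6=0
  y1=1 y2=0 y3=1 y4=0 y5=0 y6=0
  y1=1 y2=0 y3=1 y4=0 y5=0 y6=1
Count: 5.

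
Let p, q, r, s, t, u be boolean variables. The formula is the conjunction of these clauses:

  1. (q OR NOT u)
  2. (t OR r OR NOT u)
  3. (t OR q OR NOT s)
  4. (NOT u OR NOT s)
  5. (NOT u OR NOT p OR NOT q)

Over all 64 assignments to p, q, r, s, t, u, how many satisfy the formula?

31

Split on u, then q.
  u=T, q=T: remaining (p,r,s,t) ∈ {(F,F,F,T); (F,T,F,F); (F,T,F,T)} — 3.
  u=T, q=F: a clause becomes empty — 0.
  u=F, q=T: p, r, s, t free → 2^4 = 16.
  u=F, q=F: p, r free; 3 ways for (s,t) × 2^2 = 12.
Total: 3 + 0 + 16 + 12 = 31.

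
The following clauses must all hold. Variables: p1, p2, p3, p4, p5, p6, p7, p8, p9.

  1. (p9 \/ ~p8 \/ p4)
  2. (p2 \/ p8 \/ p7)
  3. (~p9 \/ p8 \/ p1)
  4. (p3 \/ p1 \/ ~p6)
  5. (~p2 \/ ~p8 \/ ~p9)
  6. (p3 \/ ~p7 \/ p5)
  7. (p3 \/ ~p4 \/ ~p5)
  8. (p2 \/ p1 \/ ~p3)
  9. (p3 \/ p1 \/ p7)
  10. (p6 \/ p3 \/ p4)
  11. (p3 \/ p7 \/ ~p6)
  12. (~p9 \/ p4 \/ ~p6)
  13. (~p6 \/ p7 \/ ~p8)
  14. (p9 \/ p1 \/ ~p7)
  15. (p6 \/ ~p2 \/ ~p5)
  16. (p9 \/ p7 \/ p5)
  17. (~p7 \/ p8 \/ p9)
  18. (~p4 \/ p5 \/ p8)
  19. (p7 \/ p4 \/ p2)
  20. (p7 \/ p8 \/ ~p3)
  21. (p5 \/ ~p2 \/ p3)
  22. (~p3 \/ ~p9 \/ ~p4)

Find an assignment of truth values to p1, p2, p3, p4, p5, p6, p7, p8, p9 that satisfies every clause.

p1 occurs only positively in the remaining clauses — set p1 = True.
Branch on p2: take p2 = False.
Try p3 = True.
The remaining clauses are satisfied by p4 = False, p5 = False, p6 = False, p7 = True, p8 = False, p9 = True.
Every clause has at least one true literal under this assignment.

p1=1, p2=0, p3=1, p4=0, p5=0, p6=0, p7=1, p8=0, p9=1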